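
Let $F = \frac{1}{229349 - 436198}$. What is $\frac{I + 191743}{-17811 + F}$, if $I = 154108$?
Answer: $- \frac{6503539409}{334926140} \approx -19.418$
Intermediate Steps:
$F = - \frac{1}{206849}$ ($F = \frac{1}{-206849} = - \frac{1}{206849} \approx -4.8344 \cdot 10^{-6}$)
$\frac{I + 191743}{-17811 + F} = \frac{154108 + 191743}{-17811 - \frac{1}{206849}} = \frac{345851}{- \frac{3684187540}{206849}} = 345851 \left(- \frac{206849}{3684187540}\right) = - \frac{6503539409}{334926140}$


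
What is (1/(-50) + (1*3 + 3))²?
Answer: 89401/2500 ≈ 35.760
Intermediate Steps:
(1/(-50) + (1*3 + 3))² = (-1/50 + (3 + 3))² = (-1/50 + 6)² = (299/50)² = 89401/2500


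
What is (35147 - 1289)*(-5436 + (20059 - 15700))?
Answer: -36465066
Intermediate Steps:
(35147 - 1289)*(-5436 + (20059 - 15700)) = 33858*(-5436 + 4359) = 33858*(-1077) = -36465066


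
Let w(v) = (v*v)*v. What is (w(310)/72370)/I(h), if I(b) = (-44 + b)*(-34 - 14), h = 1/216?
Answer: 13405950/68773211 ≈ 0.19493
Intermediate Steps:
w(v) = v³ (w(v) = v²*v = v³)
h = 1/216 ≈ 0.0046296
I(b) = 2112 - 48*b (I(b) = (-44 + b)*(-48) = 2112 - 48*b)
(w(310)/72370)/I(h) = (310³/72370)/(2112 - 48*1/216) = (29791000*(1/72370))/(2112 - 2/9) = 2979100/(7237*(19006/9)) = (2979100/7237)*(9/19006) = 13405950/68773211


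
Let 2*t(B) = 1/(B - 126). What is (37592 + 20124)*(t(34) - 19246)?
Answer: -51096912685/46 ≈ -1.1108e+9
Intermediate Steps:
t(B) = 1/(2*(-126 + B)) (t(B) = 1/(2*(B - 126)) = 1/(2*(-126 + B)))
(37592 + 20124)*(t(34) - 19246) = (37592 + 20124)*(1/(2*(-126 + 34)) - 19246) = 57716*((½)/(-92) - 19246) = 57716*((½)*(-1/92) - 19246) = 57716*(-1/184 - 19246) = 57716*(-3541265/184) = -51096912685/46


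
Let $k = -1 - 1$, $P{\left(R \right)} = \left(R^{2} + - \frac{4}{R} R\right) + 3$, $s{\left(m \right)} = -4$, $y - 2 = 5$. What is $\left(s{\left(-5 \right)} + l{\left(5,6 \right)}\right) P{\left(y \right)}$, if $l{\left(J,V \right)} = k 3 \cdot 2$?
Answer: $-768$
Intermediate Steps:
$y = 7$ ($y = 2 + 5 = 7$)
$P{\left(R \right)} = -1 + R^{2}$ ($P{\left(R \right)} = \left(R^{2} - 4\right) + 3 = \left(-4 + R^{2}\right) + 3 = -1 + R^{2}$)
$k = -2$
$l{\left(J,V \right)} = -12$ ($l{\left(J,V \right)} = \left(-2\right) 3 \cdot 2 = \left(-6\right) 2 = -12$)
$\left(s{\left(-5 \right)} + l{\left(5,6 \right)}\right) P{\left(y \right)} = \left(-4 - 12\right) \left(-1 + 7^{2}\right) = - 16 \left(-1 + 49\right) = \left(-16\right) 48 = -768$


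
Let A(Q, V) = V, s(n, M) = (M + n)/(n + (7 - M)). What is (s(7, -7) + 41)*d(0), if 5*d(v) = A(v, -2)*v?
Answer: 0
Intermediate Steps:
s(n, M) = (M + n)/(7 + n - M)
d(v) = -2*v/5 (d(v) = (-2*v)/5 = -2*v/5)
(s(7, -7) + 41)*d(0) = ((-7 + 7)/(7 + 7 - 1*(-7)) + 41)*(-⅖*0) = (0/(7 + 7 + 7) + 41)*0 = (0/21 + 41)*0 = ((1/21)*0 + 41)*0 = (0 + 41)*0 = 41*0 = 0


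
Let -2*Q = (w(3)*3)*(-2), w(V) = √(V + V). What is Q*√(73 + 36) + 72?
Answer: 72 + 3*√654 ≈ 148.72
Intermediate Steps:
w(V) = √2*√V (w(V) = √(2*V) = √2*√V)
Q = 3*√6 (Q = -(√2*√3)*3*(-2)/2 = -√6*3*(-2)/2 = -3*√6*(-2)/2 = -(-3)*√6 = 3*√6 ≈ 7.3485)
Q*√(73 + 36) + 72 = (3*√6)*√(73 + 36) + 72 = (3*√6)*√109 + 72 = 3*√654 + 72 = 72 + 3*√654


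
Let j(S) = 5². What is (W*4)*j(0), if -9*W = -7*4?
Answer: 2800/9 ≈ 311.11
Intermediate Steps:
W = 28/9 (W = -(-1)*7*4/9 = -(-1)*28/9 = -⅑*(-28) = 28/9 ≈ 3.1111)
j(S) = 25
(W*4)*j(0) = ((28/9)*4)*25 = (112/9)*25 = 2800/9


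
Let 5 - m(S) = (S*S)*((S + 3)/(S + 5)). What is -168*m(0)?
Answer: -840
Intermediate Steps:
m(S) = 5 - S²*(3 + S)/(5 + S) (m(S) = 5 - S*S*(S + 3)/(S + 5) = 5 - S²*(3 + S)/(5 + S))
-168*m(0) = -168*(25 - 1*0³ - 3*0² + 5*0)/(5 + 0) = -168*(25 - 1*0 - 3*0 + 0)/5 = -168*(25 + 0 + 0 + 0)/5 = -168*25/5 = -168*5 = -840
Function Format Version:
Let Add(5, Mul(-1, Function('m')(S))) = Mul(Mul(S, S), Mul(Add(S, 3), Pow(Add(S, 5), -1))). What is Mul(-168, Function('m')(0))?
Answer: -840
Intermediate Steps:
Function('m')(S) = Add(5, Mul(-1, Pow(S, 2), Pow(Add(5, S), -1), Add(3, S))) (Function('m')(S) = Add(5, Mul(-1, Mul(Mul(S, S), Mul(Add(S, 3), Pow(Add(S, 5), -1))))) = Add(5, Mul(-1, Mul(Pow(S, 2), Mul(Add(3, S), Pow(Add(5, S), -1))))) = Add(5, Mul(-1, Mul(Pow(S, 2), Mul(Pow(Add(5, S), -1), Add(3, S))))) = Add(5, Mul(-1, Mul(Pow(S, 2), Pow(Add(5, S), -1), Add(3, S)))) = Add(5, Mul(-1, Pow(S, 2), Pow(Add(5, S), -1), Add(3, S))))
Mul(-168, Function('m')(0)) = Mul(-168, Mul(Pow(Add(5, 0), -1), Add(25, Mul(-1, Pow(0, 3)), Mul(-3, Pow(0, 2)), Mul(5, 0)))) = Mul(-168, Mul(Pow(5, -1), Add(25, Mul(-1, 0), Mul(-3, 0), 0))) = Mul(-168, Mul(Rational(1, 5), Add(25, 0, 0, 0))) = Mul(-168, Mul(Rational(1, 5), 25)) = Mul(-168, 5) = -840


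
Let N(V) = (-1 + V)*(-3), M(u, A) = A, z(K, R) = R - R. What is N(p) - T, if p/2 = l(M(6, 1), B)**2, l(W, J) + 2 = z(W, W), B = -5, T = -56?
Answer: 35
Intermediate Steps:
z(K, R) = 0
l(W, J) = -2 (l(W, J) = -2 + 0 = -2)
p = 8 (p = 2*(-2)**2 = 2*4 = 8)
N(V) = 3 - 3*V
N(p) - T = (3 - 3*8) - 1*(-56) = (3 - 24) + 56 = -21 + 56 = 35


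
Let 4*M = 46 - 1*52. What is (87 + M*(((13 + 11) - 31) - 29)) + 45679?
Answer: 45820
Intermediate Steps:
M = -3/2 (M = (46 - 1*52)/4 = (46 - 52)/4 = (1/4)*(-6) = -3/2 ≈ -1.5000)
(87 + M*(((13 + 11) - 31) - 29)) + 45679 = (87 - 3*(((13 + 11) - 31) - 29)/2) + 45679 = (87 - 3*((24 - 31) - 29)/2) + 45679 = (87 - 3*(-7 - 29)/2) + 45679 = (87 - 3/2*(-36)) + 45679 = (87 + 54) + 45679 = 141 + 45679 = 45820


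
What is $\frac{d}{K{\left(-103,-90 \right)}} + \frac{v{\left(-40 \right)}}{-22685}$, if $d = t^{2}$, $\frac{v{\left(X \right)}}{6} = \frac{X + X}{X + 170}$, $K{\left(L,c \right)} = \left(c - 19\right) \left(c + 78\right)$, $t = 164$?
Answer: $\frac{1982956916}{96433935} \approx 20.563$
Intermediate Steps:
$K{\left(L,c \right)} = \left(-19 + c\right) \left(78 + c\right)$
$v{\left(X \right)} = \frac{12 X}{170 + X}$ ($v{\left(X \right)} = 6 \frac{X + X}{X + 170} = 6 \frac{2 X}{170 + X} = \frac{12 X}{170 + X}$)
$d = 26896$ ($d = 164^{2} = 26896$)
$\frac{d}{K{\left(-103,-90 \right)}} + \frac{v{\left(-40 \right)}}{-22685} = \frac{26896}{-1482 + \left(-90\right)^{2} + 59 \left(-90\right)} + \frac{12 \left(-40\right) \frac{1}{170 - 40}}{-22685} = \frac{26896}{-1482 + 8100 - 5310} + 12 \left(-40\right) \frac{1}{130} \left(- \frac{1}{22685}\right) = \frac{26896}{1308} + 12 \left(-40\right) \frac{1}{130} \left(- \frac{1}{22685}\right) = 26896 \cdot \frac{1}{1308} - - \frac{48}{294905} = \frac{6724}{327} + \frac{48}{294905} = \frac{1982956916}{96433935}$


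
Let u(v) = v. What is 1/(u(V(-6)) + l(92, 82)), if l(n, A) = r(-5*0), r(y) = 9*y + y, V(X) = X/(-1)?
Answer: ⅙ ≈ 0.16667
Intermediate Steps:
V(X) = -X (V(X) = X*(-1) = -X)
r(y) = 10*y
l(n, A) = 0 (l(n, A) = 10*(-5*0) = 10*0 = 0)
1/(u(V(-6)) + l(92, 82)) = 1/(-1*(-6) + 0) = 1/(6 + 0) = 1/6 = ⅙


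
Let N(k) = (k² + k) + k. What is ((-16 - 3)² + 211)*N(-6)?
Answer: 13728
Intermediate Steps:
N(k) = k² + 2*k (N(k) = (k + k²) + k = k² + 2*k)
((-16 - 3)² + 211)*N(-6) = ((-16 - 3)² + 211)*(-6*(2 - 6)) = ((-19)² + 211)*(-6*(-4)) = (361 + 211)*24 = 572*24 = 13728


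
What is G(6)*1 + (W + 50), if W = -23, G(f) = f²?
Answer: 63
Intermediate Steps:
G(6)*1 + (W + 50) = 6²*1 + (-23 + 50) = 36*1 + 27 = 36 + 27 = 63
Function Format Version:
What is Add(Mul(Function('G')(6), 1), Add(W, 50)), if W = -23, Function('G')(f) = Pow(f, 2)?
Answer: 63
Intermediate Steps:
Add(Mul(Function('G')(6), 1), Add(W, 50)) = Add(Mul(Pow(6, 2), 1), Add(-23, 50)) = Add(Mul(36, 1), 27) = Add(36, 27) = 63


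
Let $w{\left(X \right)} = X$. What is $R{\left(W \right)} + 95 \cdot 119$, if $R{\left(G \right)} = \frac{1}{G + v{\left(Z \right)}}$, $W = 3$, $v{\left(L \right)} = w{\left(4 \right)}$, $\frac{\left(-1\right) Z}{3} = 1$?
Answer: $\frac{79136}{7} \approx 11305.0$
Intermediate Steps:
$Z = -3$ ($Z = \left(-3\right) 1 = -3$)
$v{\left(L \right)} = 4$
$R{\left(G \right)} = \frac{1}{4 + G}$ ($R{\left(G \right)} = \frac{1}{G + 4} = \frac{1}{4 + G}$)
$R{\left(W \right)} + 95 \cdot 119 = \frac{1}{4 + 3} + 95 \cdot 119 = \frac{1}{7} + 11305 = \frac{79136}{7}$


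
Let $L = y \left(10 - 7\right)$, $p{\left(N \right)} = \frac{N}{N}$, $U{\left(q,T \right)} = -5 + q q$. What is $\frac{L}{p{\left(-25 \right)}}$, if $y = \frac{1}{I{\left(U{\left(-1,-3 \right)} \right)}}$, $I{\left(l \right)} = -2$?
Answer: $- \frac{3}{2} \approx -1.5$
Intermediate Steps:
$U{\left(q,T \right)} = -5 + q^{2}$
$y = - \frac{1}{2}$ ($y = \frac{1}{-2} = - \frac{1}{2} \approx -0.5$)
$p{\left(N \right)} = 1$
$L = - \frac{3}{2}$ ($L = - \frac{10 - 7}{2} = \left(- \frac{1}{2}\right) 3 = - \frac{3}{2} \approx -1.5$)
$\frac{L}{p{\left(-25 \right)}} = - \frac{3}{2 \cdot 1} = \left(- \frac{3}{2}\right) 1 = - \frac{3}{2}$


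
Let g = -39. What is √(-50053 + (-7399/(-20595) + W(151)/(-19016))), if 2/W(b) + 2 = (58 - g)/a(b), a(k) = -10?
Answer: I*√81087824209584367540430/1272812190 ≈ 223.72*I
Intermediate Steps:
W(b) = -20/117 (W(b) = 2/(-2 + (58 - 1*(-39))/(-10)) = 2/(-2 + (58 + 39)*(-⅒)) = 2/(-2 + 97*(-⅒)) = 2/(-2 - 97/10) = 2/(-117/10) = 2*(-10/117) = -20/117)
√(-50053 + (-7399/(-20595) + W(151)/(-19016))) = √(-50053 + (-7399/(-20595) - 20/117/(-19016))) = √(-50053 + (-7399*(-1/20595) - 20/117*(-1/19016))) = √(-50053 + (7399/20595 + 5/556218)) = √(-50053 + 1371853319/3818436570) = √(-191122833784891/3818436570) = I*√81087824209584367540430/1272812190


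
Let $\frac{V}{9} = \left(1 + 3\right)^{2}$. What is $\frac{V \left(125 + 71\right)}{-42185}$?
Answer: $- \frac{28224}{42185} \approx -0.66905$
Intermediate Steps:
$V = 144$ ($V = 9 \left(1 + 3\right)^{2} = 9 \cdot 4^{2} = 9 \cdot 16 = 144$)
$\frac{V \left(125 + 71\right)}{-42185} = \frac{144 \left(125 + 71\right)}{-42185} = 144 \cdot 196 \left(- \frac{1}{42185}\right) = 28224 \left(- \frac{1}{42185}\right) = - \frac{28224}{42185}$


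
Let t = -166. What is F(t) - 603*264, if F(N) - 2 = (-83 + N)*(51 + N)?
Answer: -130555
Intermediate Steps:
F(N) = 2 + (-83 + N)*(51 + N)
F(t) - 603*264 = (-4231 + (-166)² - 32*(-166)) - 603*264 = (-4231 + 27556 + 5312) - 159192 = 28637 - 159192 = -130555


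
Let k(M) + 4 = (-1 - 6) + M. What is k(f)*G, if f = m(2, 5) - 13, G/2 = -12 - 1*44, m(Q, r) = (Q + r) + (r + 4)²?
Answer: -7168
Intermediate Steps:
m(Q, r) = Q + r + (4 + r)² (m(Q, r) = (Q + r) + (4 + r)² = Q + r + (4 + r)²)
G = -112 (G = 2*(-12 - 1*44) = 2*(-12 - 44) = 2*(-56) = -112)
f = 75 (f = (2 + 5 + (4 + 5)²) - 13 = (2 + 5 + 9²) - 13 = (2 + 5 + 81) - 13 = 88 - 13 = 75)
k(M) = -11 + M (k(M) = -4 + ((-1 - 6) + M) = -4 + (-7 + M) = -11 + M)
k(f)*G = (-11 + 75)*(-112) = 64*(-112) = -7168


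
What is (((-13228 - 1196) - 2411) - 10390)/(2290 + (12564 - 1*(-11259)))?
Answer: -27225/26113 ≈ -1.0426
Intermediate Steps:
(((-13228 - 1196) - 2411) - 10390)/(2290 + (12564 - 1*(-11259))) = ((-14424 - 2411) - 10390)/(2290 + (12564 + 11259)) = (-16835 - 10390)/(2290 + 23823) = -27225/26113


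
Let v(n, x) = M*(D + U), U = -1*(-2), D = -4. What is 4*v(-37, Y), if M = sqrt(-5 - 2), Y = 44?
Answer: -8*I*sqrt(7) ≈ -21.166*I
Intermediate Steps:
M = I*sqrt(7) (M = sqrt(-7) = I*sqrt(7) ≈ 2.6458*I)
U = 2
v(n, x) = -2*I*sqrt(7) (v(n, x) = (I*sqrt(7))*(-4 + 2) = (I*sqrt(7))*(-2) = -2*I*sqrt(7))
4*v(-37, Y) = 4*(-2*I*sqrt(7)) = -8*I*sqrt(7)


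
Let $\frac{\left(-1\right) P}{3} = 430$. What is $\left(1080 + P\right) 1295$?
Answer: $-271950$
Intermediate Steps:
$P = -1290$ ($P = \left(-3\right) 430 = -1290$)
$\left(1080 + P\right) 1295 = \left(1080 - 1290\right) 1295 = \left(-210\right) 1295 = -271950$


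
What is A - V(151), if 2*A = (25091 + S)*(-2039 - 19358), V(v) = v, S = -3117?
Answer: -235088990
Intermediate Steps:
A = -235088839 (A = ((25091 - 3117)*(-2039 - 19358))/2 = (21974*(-21397))/2 = (½)*(-470177678) = -235088839)
A - V(151) = -235088839 - 1*151 = -235088839 - 151 = -235088990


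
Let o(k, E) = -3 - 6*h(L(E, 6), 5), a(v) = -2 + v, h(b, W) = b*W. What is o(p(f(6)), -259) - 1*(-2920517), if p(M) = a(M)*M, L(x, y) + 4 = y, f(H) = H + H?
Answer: 2920454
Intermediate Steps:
f(H) = 2*H
L(x, y) = -4 + y
h(b, W) = W*b
p(M) = M*(-2 + M) (p(M) = (-2 + M)*M = M*(-2 + M))
o(k, E) = -63 (o(k, E) = -3 - 30*(-4 + 6) = -3 - 30*2 = -3 - 6*10 = -3 - 60 = -63)
o(p(f(6)), -259) - 1*(-2920517) = -63 - 1*(-2920517) = -63 + 2920517 = 2920454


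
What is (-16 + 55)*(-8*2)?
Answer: -624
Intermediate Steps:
(-16 + 55)*(-8*2) = 39*(-16) = -624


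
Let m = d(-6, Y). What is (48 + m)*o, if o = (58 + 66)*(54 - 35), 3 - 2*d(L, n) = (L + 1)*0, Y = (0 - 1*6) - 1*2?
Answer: 116622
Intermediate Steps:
Y = -8 (Y = (0 - 6) - 2 = -6 - 2 = -8)
d(L, n) = 3/2 (d(L, n) = 3/2 - (L + 1)*0/2 = 3/2 - (1 + L)*0/2 = 3/2 - 1/2*0 = 3/2 + 0 = 3/2)
m = 3/2 ≈ 1.5000
o = 2356 (o = 124*19 = 2356)
(48 + m)*o = (48 + 3/2)*2356 = (99/2)*2356 = 116622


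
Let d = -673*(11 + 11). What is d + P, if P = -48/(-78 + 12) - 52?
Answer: -163430/11 ≈ -14857.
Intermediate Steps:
d = -14806 (d = -673*22 = -14806)
P = -564/11 (P = -48/(-66) - 52 = -48*(-1/66) - 52 = 8/11 - 52 = -564/11 ≈ -51.273)
d + P = -14806 - 564/11 = -163430/11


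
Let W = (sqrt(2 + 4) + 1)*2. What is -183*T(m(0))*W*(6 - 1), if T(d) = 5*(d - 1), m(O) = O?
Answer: 9150 + 9150*sqrt(6) ≈ 31563.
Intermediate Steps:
T(d) = -5 + 5*d (T(d) = 5*(-1 + d) = -5 + 5*d)
W = 2 + 2*sqrt(6) (W = (sqrt(6) + 1)*2 = (1 + sqrt(6))*2 = 2 + 2*sqrt(6) ≈ 6.8990)
-183*T(m(0))*W*(6 - 1) = -183*(-5 + 5*0)*(2 + 2*sqrt(6))*(6 - 1) = -183*(-5 + 0)*(2 + 2*sqrt(6))*5 = -183*(-5*(2 + 2*sqrt(6)))*5 = -183*(-10 - 10*sqrt(6))*5 = -183*(-50 - 50*sqrt(6)) = 9150 + 9150*sqrt(6)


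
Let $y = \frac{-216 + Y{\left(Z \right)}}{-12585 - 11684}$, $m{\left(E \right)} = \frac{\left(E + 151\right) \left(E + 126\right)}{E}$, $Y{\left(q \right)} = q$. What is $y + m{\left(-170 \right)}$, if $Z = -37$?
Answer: $- \frac{10122937}{2062865} \approx -4.9072$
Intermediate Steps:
$m{\left(E \right)} = \frac{\left(126 + E\right) \left(151 + E\right)}{E}$ ($m{\left(E \right)} = \frac{\left(151 + E\right) \left(126 + E\right)}{E} = \frac{\left(126 + E\right) \left(151 + E\right)}{E}$)
$y = \frac{253}{24269}$ ($y = \frac{-216 - 37}{-12585 - 11684} = - \frac{253}{-24269} = \left(-253\right) \left(- \frac{1}{24269}\right) = \frac{253}{24269} \approx 0.010425$)
$y + m{\left(-170 \right)} = \frac{253}{24269} + \left(277 - 170 + \frac{19026}{-170}\right) = \frac{253}{24269} + \left(277 - 170 + 19026 \left(- \frac{1}{170}\right)\right) = \frac{253}{24269} - \frac{418}{85} = - \frac{10122937}{2062865}$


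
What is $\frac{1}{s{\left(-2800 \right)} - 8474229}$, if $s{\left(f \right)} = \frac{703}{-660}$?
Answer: $- \frac{660}{5592991843} \approx -1.18 \cdot 10^{-7}$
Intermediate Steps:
$s{\left(f \right)} = - \frac{703}{660}$ ($s{\left(f \right)} = 703 \left(- \frac{1}{660}\right) = - \frac{703}{660}$)
$\frac{1}{s{\left(-2800 \right)} - 8474229} = \frac{1}{- \frac{703}{660} - 8474229} = \frac{1}{- \frac{5592991843}{660}} = - \frac{660}{5592991843}$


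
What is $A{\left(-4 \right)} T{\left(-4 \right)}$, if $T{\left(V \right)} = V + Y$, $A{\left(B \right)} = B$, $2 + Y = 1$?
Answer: $20$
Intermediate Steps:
$Y = -1$ ($Y = -2 + 1 = -1$)
$T{\left(V \right)} = -1 + V$ ($T{\left(V \right)} = V - 1 = -1 + V$)
$A{\left(-4 \right)} T{\left(-4 \right)} = - 4 \left(-1 - 4\right) = \left(-4\right) \left(-5\right) = 20$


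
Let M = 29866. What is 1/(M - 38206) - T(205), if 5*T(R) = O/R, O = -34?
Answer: 56507/1709700 ≈ 0.033051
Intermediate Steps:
T(R) = -34/(5*R) (T(R) = (-34/R)/5 = -34/(5*R))
1/(M - 38206) - T(205) = 1/(29866 - 38206) - (-34)/(5*205) = 1/(-8340) - (-34)/(5*205) = -1/8340 - 1*(-34/1025) = -1/8340 + 34/1025 = 56507/1709700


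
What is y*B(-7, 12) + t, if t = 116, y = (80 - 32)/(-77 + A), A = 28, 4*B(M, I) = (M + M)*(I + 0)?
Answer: 1100/7 ≈ 157.14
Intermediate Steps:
B(M, I) = I*M/2 (B(M, I) = ((M + M)*(I + 0))/4 = ((2*M)*I)/4 = (2*I*M)/4 = I*M/2)
y = -48/49 (y = (80 - 32)/(-77 + 28) = 48/(-49) = 48*(-1/49) = -48/49 ≈ -0.97959)
y*B(-7, 12) + t = -24*12*(-7)/49 + 116 = -48/49*(-42) + 116 = 288/7 + 116 = 1100/7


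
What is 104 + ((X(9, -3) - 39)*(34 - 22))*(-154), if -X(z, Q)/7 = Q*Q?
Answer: 188600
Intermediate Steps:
X(z, Q) = -7*Q**2 (X(z, Q) = -7*Q*Q = -7*Q**2)
104 + ((X(9, -3) - 39)*(34 - 22))*(-154) = 104 + ((-7*(-3)**2 - 39)*(34 - 22))*(-154) = 104 + ((-7*9 - 39)*12)*(-154) = 104 + ((-63 - 39)*12)*(-154) = 104 - 102*12*(-154) = 104 - 1224*(-154) = 104 + 188496 = 188600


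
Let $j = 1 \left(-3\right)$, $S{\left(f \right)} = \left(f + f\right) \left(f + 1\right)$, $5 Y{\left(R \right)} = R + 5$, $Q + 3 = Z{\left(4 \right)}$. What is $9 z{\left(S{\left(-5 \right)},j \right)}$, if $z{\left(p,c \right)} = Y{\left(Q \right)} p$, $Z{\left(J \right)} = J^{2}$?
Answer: $1296$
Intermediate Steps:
$Q = 13$ ($Q = -3 + 4^{2} = -3 + 16 = 13$)
$Y{\left(R \right)} = 1 + \frac{R}{5}$ ($Y{\left(R \right)} = \frac{R + 5}{5} = \frac{5 + R}{5} = 1 + \frac{R}{5}$)
$S{\left(f \right)} = 2 f \left(1 + f\right)$
$j = -3$
$z{\left(p,c \right)} = \frac{18 p}{5}$ ($z{\left(p,c \right)} = \left(1 + \frac{1}{5} \cdot 13\right) p = \left(1 + \frac{13}{5}\right) p = \frac{18 p}{5}$)
$9 z{\left(S{\left(-5 \right)},j \right)} = 9 \frac{18 \cdot 2 \left(-5\right) \left(1 - 5\right)}{5} = 9 \frac{18 \cdot 2 \left(-5\right) \left(-4\right)}{5} = 9 \cdot \frac{18}{5} \cdot 40 = 9 \cdot 144 = 1296$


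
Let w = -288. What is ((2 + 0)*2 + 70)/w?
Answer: -37/144 ≈ -0.25694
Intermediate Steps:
((2 + 0)*2 + 70)/w = ((2 + 0)*2 + 70)/(-288) = (2*2 + 70)*(-1/288) = (4 + 70)*(-1/288) = 74*(-1/288) = -37/144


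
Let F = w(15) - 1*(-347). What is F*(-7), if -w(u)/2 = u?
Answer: -2219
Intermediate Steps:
w(u) = -2*u
F = 317 (F = -2*15 - 1*(-347) = -30 + 347 = 317)
F*(-7) = 317*(-7) = -2219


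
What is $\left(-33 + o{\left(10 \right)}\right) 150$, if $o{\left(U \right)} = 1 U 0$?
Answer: $-4950$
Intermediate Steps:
$o{\left(U \right)} = 0$ ($o{\left(U \right)} = U 0 = 0$)
$\left(-33 + o{\left(10 \right)}\right) 150 = \left(-33 + 0\right) 150 = \left(-33\right) 150 = -4950$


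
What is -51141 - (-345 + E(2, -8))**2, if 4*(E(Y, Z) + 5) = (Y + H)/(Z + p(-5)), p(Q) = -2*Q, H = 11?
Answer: -11040393/64 ≈ -1.7251e+5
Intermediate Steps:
E(Y, Z) = -5 + (11 + Y)/(4*(10 + Z)) (E(Y, Z) = -5 + ((Y + 11)/(Z - 2*(-5)))/4 = -5 + ((11 + Y)/(Z + 10))/4 = -5 + ((11 + Y)/(10 + Z))/4 = -5 + (11 + Y)/(4*(10 + Z)))
-51141 - (-345 + E(2, -8))**2 = -51141 - (-345 + (-189 + 2 - 20*(-8))/(4*(10 - 8)))**2 = -51141 - (-345 + (1/4)*(-189 + 2 + 160)/2)**2 = -51141 - (-345 + (1/4)*(1/2)*(-27))**2 = -51141 - (-345 - 27/8)**2 = -51141 - (-2787/8)**2 = -51141 - 1*7767369/64 = -51141 - 7767369/64 = -11040393/64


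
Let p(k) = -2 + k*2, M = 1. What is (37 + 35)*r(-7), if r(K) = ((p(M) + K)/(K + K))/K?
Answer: -36/7 ≈ -5.1429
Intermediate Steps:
p(k) = -2 + 2*k
r(K) = 1/(2*K) (r(K) = (((-2 + 2*1) + K)/(K + K))/K = (((-2 + 2) + K)/((2*K)))/K = ((0 + K)*(1/(2*K)))/K = (K*(1/(2*K)))/K = 1/(2*K))
(37 + 35)*r(-7) = (37 + 35)*((½)/(-7)) = 72*((½)*(-⅐)) = 72*(-1/14) = -36/7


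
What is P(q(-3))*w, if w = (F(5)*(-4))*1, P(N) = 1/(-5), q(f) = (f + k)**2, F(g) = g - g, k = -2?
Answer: 0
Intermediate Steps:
F(g) = 0
q(f) = (-2 + f)**2 (q(f) = (f - 2)**2 = (-2 + f)**2)
P(N) = -1/5
w = 0 (w = (0*(-4))*1 = 0*1 = 0)
P(q(-3))*w = -1/5*0 = 0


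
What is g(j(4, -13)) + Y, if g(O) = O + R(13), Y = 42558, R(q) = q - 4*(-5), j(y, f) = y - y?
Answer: 42591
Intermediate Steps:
j(y, f) = 0
R(q) = 20 + q (R(q) = q + 20 = 20 + q)
g(O) = 33 + O (g(O) = O + (20 + 13) = O + 33 = 33 + O)
g(j(4, -13)) + Y = (33 + 0) + 42558 = 33 + 42558 = 42591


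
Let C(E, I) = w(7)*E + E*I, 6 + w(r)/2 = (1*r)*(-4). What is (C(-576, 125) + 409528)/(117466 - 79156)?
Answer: 188348/19155 ≈ 9.8328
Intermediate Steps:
w(r) = -12 - 8*r (w(r) = -12 + 2*((1*r)*(-4)) = -12 + 2*(r*(-4)) = -12 + 2*(-4*r) = -12 - 8*r)
C(E, I) = -68*E + E*I (C(E, I) = (-12 - 8*7)*E + E*I = (-12 - 56)*E + E*I = -68*E + E*I)
(C(-576, 125) + 409528)/(117466 - 79156) = (-576*(-68 + 125) + 409528)/(117466 - 79156) = (-576*57 + 409528)/38310 = (-32832 + 409528)*(1/38310) = 376696*(1/38310) = 188348/19155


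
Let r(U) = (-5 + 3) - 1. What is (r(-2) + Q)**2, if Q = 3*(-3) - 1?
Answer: 169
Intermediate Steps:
Q = -10 (Q = -9 - 1 = -10)
r(U) = -3 (r(U) = -2 - 1 = -3)
(r(-2) + Q)**2 = (-3 - 10)**2 = (-13)**2 = 169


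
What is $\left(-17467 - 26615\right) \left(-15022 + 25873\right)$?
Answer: $-478333782$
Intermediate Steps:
$\left(-17467 - 26615\right) \left(-15022 + 25873\right) = \left(-44082\right) 10851 = -478333782$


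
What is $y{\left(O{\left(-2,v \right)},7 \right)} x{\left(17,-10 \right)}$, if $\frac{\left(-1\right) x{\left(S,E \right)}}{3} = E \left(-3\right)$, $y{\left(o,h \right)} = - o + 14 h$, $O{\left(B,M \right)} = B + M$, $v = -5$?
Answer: $-9450$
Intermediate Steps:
$x{\left(S,E \right)} = 9 E$ ($x{\left(S,E \right)} = - 3 E \left(-3\right) = - 3 \left(- 3 E\right) = 9 E$)
$y{\left(O{\left(-2,v \right)},7 \right)} x{\left(17,-10 \right)} = \left(- (-2 - 5) + 14 \cdot 7\right) 9 \left(-10\right) = \left(\left(-1\right) \left(-7\right) + 98\right) \left(-90\right) = \left(7 + 98\right) \left(-90\right) = 105 \left(-90\right) = -9450$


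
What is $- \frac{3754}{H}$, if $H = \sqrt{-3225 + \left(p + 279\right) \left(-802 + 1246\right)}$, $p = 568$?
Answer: $- \frac{3754 \sqrt{4603}}{41427} \approx -6.148$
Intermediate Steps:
$H = 9 \sqrt{4603}$ ($H = \sqrt{-3225 + \left(568 + 279\right) \left(-802 + 1246\right)} = \sqrt{-3225 + 847 \cdot 444} = \sqrt{-3225 + 376068} = \sqrt{372843} = 9 \sqrt{4603} \approx 610.61$)
$- \frac{3754}{H} = - \frac{3754}{9 \sqrt{4603}} = - 3754 \frac{\sqrt{4603}}{41427} = - \frac{3754 \sqrt{4603}}{41427}$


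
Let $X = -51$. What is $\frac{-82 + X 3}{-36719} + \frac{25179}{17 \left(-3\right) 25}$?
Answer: $- \frac{308082692}{15605575} \approx -19.742$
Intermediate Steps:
$\frac{-82 + X 3}{-36719} + \frac{25179}{17 \left(-3\right) 25} = \frac{-82 - 153}{-36719} + \frac{25179}{17 \left(-3\right) 25} = \left(-82 - 153\right) \left(- \frac{1}{36719}\right) + \frac{25179}{\left(-51\right) 25} = \left(-235\right) \left(- \frac{1}{36719}\right) + \frac{25179}{-1275} = \frac{235}{36719} + 25179 \left(- \frac{1}{1275}\right) = \frac{235}{36719} - \frac{8393}{425} = - \frac{308082692}{15605575}$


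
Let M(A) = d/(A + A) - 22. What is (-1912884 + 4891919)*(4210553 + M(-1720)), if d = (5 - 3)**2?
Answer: 2157450904828813/172 ≈ 1.2543e+13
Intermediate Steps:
d = 4 (d = 2**2 = 4)
M(A) = -22 + 2/A (M(A) = 4/(A + A) - 22 = 4/(2*A) - 22 = (1/(2*A))*4 - 22 = 2/A - 22 = -22 + 2/A)
(-1912884 + 4891919)*(4210553 + M(-1720)) = (-1912884 + 4891919)*(4210553 + (-22 + 2/(-1720))) = 2979035*(4210553 + (-22 + 2*(-1/1720))) = 2979035*(4210553 + (-22 - 1/860)) = 2979035*(4210553 - 18921/860) = 2979035*(3621056659/860) = 2157450904828813/172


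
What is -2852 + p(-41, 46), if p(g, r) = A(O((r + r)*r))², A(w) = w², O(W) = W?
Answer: 320761795708124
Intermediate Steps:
p(g, r) = 16*r⁸ (p(g, r) = (((r + r)*r)²)² = (((2*r)*r)²)² = ((2*r²)²)² = (4*r⁴)² = 16*r⁸)
-2852 + p(-41, 46) = -2852 + 16*46⁸ = -2852 + 16*20047612231936 = -2852 + 320761795710976 = 320761795708124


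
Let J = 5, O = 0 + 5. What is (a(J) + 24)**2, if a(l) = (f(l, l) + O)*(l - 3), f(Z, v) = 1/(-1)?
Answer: 1024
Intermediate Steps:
O = 5
f(Z, v) = -1
a(l) = -12 + 4*l (a(l) = (-1 + 5)*(l - 3) = 4*(-3 + l) = -12 + 4*l)
(a(J) + 24)**2 = ((-12 + 4*5) + 24)**2 = ((-12 + 20) + 24)**2 = (8 + 24)**2 = 32**2 = 1024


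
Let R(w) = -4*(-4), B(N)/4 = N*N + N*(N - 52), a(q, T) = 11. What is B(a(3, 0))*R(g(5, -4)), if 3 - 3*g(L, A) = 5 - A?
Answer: -21120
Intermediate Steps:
g(L, A) = -⅔ + A/3 (g(L, A) = 1 - (5 - A)/3 = 1 + (-5/3 + A/3) = -⅔ + A/3)
B(N) = 4*N² + 4*N*(-52 + N) (B(N) = 4*(N*N + N*(N - 52)) = 4*(N² + N*(-52 + N)) = 4*N² + 4*N*(-52 + N))
R(w) = 16
B(a(3, 0))*R(g(5, -4)) = (8*11*(-26 + 11))*16 = (8*11*(-15))*16 = -1320*16 = -21120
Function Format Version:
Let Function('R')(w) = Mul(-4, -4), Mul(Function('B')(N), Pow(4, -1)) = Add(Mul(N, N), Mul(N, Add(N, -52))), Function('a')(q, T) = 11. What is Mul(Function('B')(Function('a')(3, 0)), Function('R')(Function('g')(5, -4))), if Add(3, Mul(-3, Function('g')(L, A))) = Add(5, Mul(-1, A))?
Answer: -21120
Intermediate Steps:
Function('g')(L, A) = Add(Rational(-2, 3), Mul(Rational(1, 3), A)) (Function('g')(L, A) = Add(1, Mul(Rational(-1, 3), Add(5, Mul(-1, A)))) = Add(1, Add(Rational(-5, 3), Mul(Rational(1, 3), A))) = Add(Rational(-2, 3), Mul(Rational(1, 3), A)))
Function('B')(N) = Add(Mul(4, Pow(N, 2)), Mul(4, N, Add(-52, N))) (Function('B')(N) = Mul(4, Add(Mul(N, N), Mul(N, Add(N, -52)))) = Mul(4, Add(Pow(N, 2), Mul(N, Add(-52, N)))) = Add(Mul(4, Pow(N, 2)), Mul(4, N, Add(-52, N))))
Function('R')(w) = 16
Mul(Function('B')(Function('a')(3, 0)), Function('R')(Function('g')(5, -4))) = Mul(Mul(8, 11, Add(-26, 11)), 16) = Mul(Mul(8, 11, -15), 16) = Mul(-1320, 16) = -21120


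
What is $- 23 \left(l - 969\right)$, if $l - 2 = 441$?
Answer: $12098$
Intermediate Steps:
$l = 443$ ($l = 2 + 441 = 443$)
$- 23 \left(l - 969\right) = - 23 \left(443 - 969\right) = \left(-23\right) \left(-526\right) = 12098$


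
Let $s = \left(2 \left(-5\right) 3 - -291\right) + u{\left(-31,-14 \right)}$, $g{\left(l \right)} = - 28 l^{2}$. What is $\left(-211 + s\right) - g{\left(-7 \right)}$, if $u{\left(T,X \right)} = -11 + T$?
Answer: $1380$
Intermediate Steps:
$s = 219$ ($s = \left(2 \left(-5\right) 3 - -291\right) - 42 = \left(\left(-10\right) 3 + 291\right) - 42 = \left(-30 + 291\right) - 42 = 261 - 42 = 219$)
$\left(-211 + s\right) - g{\left(-7 \right)} = \left(-211 + 219\right) - - 28 \left(-7\right)^{2} = 8 - \left(-28\right) 49 = 8 - -1372 = 8 + 1372 = 1380$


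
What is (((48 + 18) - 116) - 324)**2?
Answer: 139876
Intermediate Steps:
(((48 + 18) - 116) - 324)**2 = ((66 - 116) - 324)**2 = (-50 - 324)**2 = (-374)**2 = 139876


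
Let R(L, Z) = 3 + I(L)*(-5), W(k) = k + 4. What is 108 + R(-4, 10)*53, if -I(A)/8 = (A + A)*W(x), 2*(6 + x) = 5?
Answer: -8213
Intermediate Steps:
x = -7/2 (x = -6 + (½)*5 = -6 + 5/2 = -7/2 ≈ -3.5000)
W(k) = 4 + k
I(A) = -8*A (I(A) = -8*(A + A)*(4 - 7/2) = -8*2*A/2 = -8*A)
R(L, Z) = 3 + 40*L (R(L, Z) = 3 - 8*L*(-5) = 3 + 40*L)
108 + R(-4, 10)*53 = 108 + (3 + 40*(-4))*53 = 108 + (3 - 160)*53 = 108 - 157*53 = 108 - 8321 = -8213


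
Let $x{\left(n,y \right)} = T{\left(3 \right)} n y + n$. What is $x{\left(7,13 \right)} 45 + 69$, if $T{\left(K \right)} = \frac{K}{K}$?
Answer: $4479$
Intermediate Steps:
$T{\left(K \right)} = 1$
$x{\left(n,y \right)} = n + n y$ ($x{\left(n,y \right)} = 1 n y + n = n y + n = n + n y$)
$x{\left(7,13 \right)} 45 + 69 = 7 \left(1 + 13\right) 45 + 69 = 7 \cdot 14 \cdot 45 + 69 = 98 \cdot 45 + 69 = 4410 + 69 = 4479$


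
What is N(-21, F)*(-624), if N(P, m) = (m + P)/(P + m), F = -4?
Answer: -624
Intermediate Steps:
N(P, m) = 1 (N(P, m) = (P + m)/(P + m) = 1)
N(-21, F)*(-624) = 1*(-624) = -624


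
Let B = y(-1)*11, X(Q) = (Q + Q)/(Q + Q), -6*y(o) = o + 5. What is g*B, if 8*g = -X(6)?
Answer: 11/12 ≈ 0.91667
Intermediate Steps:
y(o) = -5/6 - o/6 (y(o) = -(o + 5)/6 = -(5 + o)/6 = -5/6 - o/6)
X(Q) = 1 (X(Q) = (2*Q)/((2*Q)) = (2*Q)*(1/(2*Q)) = 1)
g = -1/8 (g = (-1*1)/8 = (1/8)*(-1) = -1/8 ≈ -0.12500)
B = -22/3 (B = (-5/6 - 1/6*(-1))*11 = (-5/6 + 1/6)*11 = -2/3*11 = -22/3 ≈ -7.3333)
g*B = -1/8*(-22/3) = 11/12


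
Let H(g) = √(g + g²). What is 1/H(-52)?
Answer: √663/1326 ≈ 0.019418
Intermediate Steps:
1/H(-52) = 1/(√(-52*(1 - 52))) = 1/(√(-52*(-51))) = 1/(√2652) = 1/(2*√663) = √663/1326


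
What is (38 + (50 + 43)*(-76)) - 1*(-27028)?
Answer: 19998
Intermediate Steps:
(38 + (50 + 43)*(-76)) - 1*(-27028) = (38 + 93*(-76)) + 27028 = (38 - 7068) + 27028 = -7030 + 27028 = 19998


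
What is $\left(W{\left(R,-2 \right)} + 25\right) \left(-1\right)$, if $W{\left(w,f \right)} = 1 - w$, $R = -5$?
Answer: $-31$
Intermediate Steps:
$\left(W{\left(R,-2 \right)} + 25\right) \left(-1\right) = \left(\left(1 - -5\right) + 25\right) \left(-1\right) = \left(\left(1 + 5\right) + 25\right) \left(-1\right) = \left(6 + 25\right) \left(-1\right) = 31 \left(-1\right) = -31$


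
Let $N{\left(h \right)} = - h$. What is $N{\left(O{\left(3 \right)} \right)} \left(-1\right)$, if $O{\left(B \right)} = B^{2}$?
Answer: $9$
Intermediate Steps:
$N{\left(O{\left(3 \right)} \right)} \left(-1\right) = - 3^{2} \left(-1\right) = \left(-1\right) 9 \left(-1\right) = \left(-9\right) \left(-1\right) = 9$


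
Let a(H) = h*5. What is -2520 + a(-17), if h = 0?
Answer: -2520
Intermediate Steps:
a(H) = 0 (a(H) = 0*5 = 0)
-2520 + a(-17) = -2520 + 0 = -2520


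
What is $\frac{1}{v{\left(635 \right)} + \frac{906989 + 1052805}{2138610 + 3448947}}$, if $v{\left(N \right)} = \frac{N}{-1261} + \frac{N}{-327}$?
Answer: $- \frac{768004122093}{1608755183714} \approx -0.47739$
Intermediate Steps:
$v{\left(N \right)} = - \frac{1588 N}{412347}$ ($v{\left(N \right)} = N \left(- \frac{1}{1261}\right) + N \left(- \frac{1}{327}\right) = - \frac{N}{1261} - \frac{N}{327} = - \frac{1588 N}{412347}$)
$\frac{1}{v{\left(635 \right)} + \frac{906989 + 1052805}{2138610 + 3448947}} = \frac{1}{\left(- \frac{1588}{412347}\right) 635 + \frac{906989 + 1052805}{2138610 + 3448947}} = \frac{1}{- \frac{1008380}{412347} + \frac{1959794}{5587557}} = \frac{1}{- \frac{1608755183714}{768004122093}} = - \frac{768004122093}{1608755183714}$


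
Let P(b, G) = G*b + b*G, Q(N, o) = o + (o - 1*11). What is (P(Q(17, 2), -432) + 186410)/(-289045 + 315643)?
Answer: 96229/13299 ≈ 7.2358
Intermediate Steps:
Q(N, o) = -11 + 2*o (Q(N, o) = o + (o - 11) = o + (-11 + o) = -11 + 2*o)
P(b, G) = 2*G*b (P(b, G) = G*b + G*b = 2*G*b)
(P(Q(17, 2), -432) + 186410)/(-289045 + 315643) = (2*(-432)*(-11 + 2*2) + 186410)/(-289045 + 315643) = (2*(-432)*(-11 + 4) + 186410)/26598 = (2*(-432)*(-7) + 186410)*(1/26598) = (6048 + 186410)*(1/26598) = 192458*(1/26598) = 96229/13299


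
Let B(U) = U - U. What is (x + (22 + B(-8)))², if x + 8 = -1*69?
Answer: 3025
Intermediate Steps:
B(U) = 0
x = -77 (x = -8 - 1*69 = -8 - 69 = -77)
(x + (22 + B(-8)))² = (-77 + (22 + 0))² = (-77 + 22)² = (-55)² = 3025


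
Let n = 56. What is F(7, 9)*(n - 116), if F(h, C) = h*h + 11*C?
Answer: -8880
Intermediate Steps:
F(h, C) = h² + 11*C
F(7, 9)*(n - 116) = (7² + 11*9)*(56 - 116) = (49 + 99)*(-60) = 148*(-60) = -8880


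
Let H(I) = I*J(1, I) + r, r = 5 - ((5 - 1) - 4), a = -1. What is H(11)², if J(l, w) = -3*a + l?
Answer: 2401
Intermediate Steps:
J(l, w) = 3 + l (J(l, w) = -3*(-1) + l = 3 + l)
r = 5 (r = 5 - (4 - 4) = 5 - 1*0 = 5 + 0 = 5)
H(I) = 5 + 4*I (H(I) = I*(3 + 1) + 5 = I*4 + 5 = 4*I + 5 = 5 + 4*I)
H(11)² = (5 + 4*11)² = (5 + 44)² = 49² = 2401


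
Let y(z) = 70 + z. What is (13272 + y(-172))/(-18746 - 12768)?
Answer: -6585/15757 ≈ -0.41791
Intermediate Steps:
(13272 + y(-172))/(-18746 - 12768) = (13272 + (70 - 172))/(-18746 - 12768) = (13272 - 102)/(-31514) = 13170*(-1/31514) = -6585/15757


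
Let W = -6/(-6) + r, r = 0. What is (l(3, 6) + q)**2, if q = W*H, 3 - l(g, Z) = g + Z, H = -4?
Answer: 100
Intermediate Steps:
W = 1 (W = -6/(-6) + 0 = -6*(-1/6) + 0 = 1 + 0 = 1)
l(g, Z) = 3 - Z - g (l(g, Z) = 3 - (g + Z) = 3 - (Z + g) = 3 + (-Z - g) = 3 - Z - g)
q = -4 (q = 1*(-4) = -4)
(l(3, 6) + q)**2 = ((3 - 1*6 - 1*3) - 4)**2 = ((3 - 6 - 3) - 4)**2 = (-6 - 4)**2 = (-10)**2 = 100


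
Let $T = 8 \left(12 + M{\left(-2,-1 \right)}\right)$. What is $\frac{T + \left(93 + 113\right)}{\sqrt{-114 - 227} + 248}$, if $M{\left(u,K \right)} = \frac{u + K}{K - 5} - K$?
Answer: $\frac{2512}{1995} - \frac{314 i \sqrt{341}}{61845} \approx 1.2591 - 0.093757 i$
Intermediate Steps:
$M{\left(u,K \right)} = - K + \frac{K + u}{-5 + K}$ ($M{\left(u,K \right)} = \frac{K + u}{-5 + K} - K = - K + \frac{K + u}{-5 + K}$)
$T = 108$ ($T = 8 \left(12 + \frac{-2 - \left(-1\right)^{2} + 6 \left(-1\right)}{-5 - 1}\right) = 8 \left(12 + \frac{-2 - 1 - 6}{-6}\right) = 8 \left(12 - \frac{-2 - 1 - 6}{6}\right) = 8 \left(12 - - \frac{3}{2}\right) = 8 \left(12 + \frac{3}{2}\right) = 8 \cdot \frac{27}{2} = 108$)
$\frac{T + \left(93 + 113\right)}{\sqrt{-114 - 227} + 248} = \frac{108 + \left(93 + 113\right)}{\sqrt{-114 - 227} + 248} = \frac{108 + 206}{\sqrt{-341} + 248} = \frac{314}{i \sqrt{341} + 248} = \frac{314}{248 + i \sqrt{341}}$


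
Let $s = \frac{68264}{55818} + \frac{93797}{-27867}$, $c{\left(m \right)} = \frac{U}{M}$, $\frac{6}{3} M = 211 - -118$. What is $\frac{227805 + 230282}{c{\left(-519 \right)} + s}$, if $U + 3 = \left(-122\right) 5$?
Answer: $- \frac{797372077926627}{10216521577} \approx -78047.0$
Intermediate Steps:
$U = -613$ ($U = -3 - 610 = -613$)
$M = \frac{329}{2}$ ($M = \frac{211 - -118}{2} = \frac{211 + 118}{2} = \frac{1}{2} \cdot 329 = \frac{329}{2} \approx 164.5$)
$c{\left(m \right)} = - \frac{1226}{329}$ ($c{\left(m \right)} = - \frac{613}{\frac{329}{2}} = \left(-613\right) \frac{2}{329} = - \frac{1226}{329}$)
$s = - \frac{79363049}{37035243}$ ($s = 68264 \cdot \frac{1}{55818} + 93797 \left(- \frac{1}{27867}\right) = \frac{4876}{3987} - \frac{93797}{27867} = - \frac{79363049}{37035243} \approx -2.1429$)
$\frac{227805 + 230282}{c{\left(-519 \right)} + s} = \frac{227805 + 230282}{- \frac{1226}{329} - \frac{79363049}{37035243}} = \frac{458087}{- \frac{10216521577}{1740656421}} = 458087 \left(- \frac{1740656421}{10216521577}\right) = - \frac{797372077926627}{10216521577}$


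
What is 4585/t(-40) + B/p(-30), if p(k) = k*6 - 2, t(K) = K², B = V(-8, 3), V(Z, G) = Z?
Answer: 84727/29120 ≈ 2.9096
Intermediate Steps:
B = -8
p(k) = -2 + 6*k (p(k) = 6*k - 2 = -2 + 6*k)
4585/t(-40) + B/p(-30) = 4585/((-40)²) - 8/(-2 + 6*(-30)) = 4585/1600 - 8/(-2 - 180) = 4585*(1/1600) - 8/(-182) = 917/320 - 8*(-1/182) = 917/320 + 4/91 = 84727/29120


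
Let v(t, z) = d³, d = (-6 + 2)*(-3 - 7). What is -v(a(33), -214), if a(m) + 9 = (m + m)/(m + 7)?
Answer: -64000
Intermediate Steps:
d = 40 (d = -4*(-10) = 40)
a(m) = -9 + 2*m/(7 + m) (a(m) = -9 + (m + m)/(m + 7) = -9 + (2*m)/(7 + m) = -9 + 2*m/(7 + m))
v(t, z) = 64000 (v(t, z) = 40³ = 64000)
-v(a(33), -214) = -1*64000 = -64000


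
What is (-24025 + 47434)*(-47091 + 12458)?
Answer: -810723897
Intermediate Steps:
(-24025 + 47434)*(-47091 + 12458) = 23409*(-34633) = -810723897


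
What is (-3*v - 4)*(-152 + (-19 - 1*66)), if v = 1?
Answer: 1659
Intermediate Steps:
(-3*v - 4)*(-152 + (-19 - 1*66)) = (-3*1 - 4)*(-152 + (-19 - 1*66)) = (-3 - 4)*(-152 + (-19 - 66)) = -7*(-152 - 85) = -7*(-237) = 1659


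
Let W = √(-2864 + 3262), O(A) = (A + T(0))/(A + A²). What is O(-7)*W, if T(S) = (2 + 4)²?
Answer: 29*√398/42 ≈ 13.775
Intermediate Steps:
T(S) = 36 (T(S) = 6² = 36)
O(A) = (36 + A)/(A + A²) (O(A) = (A + 36)/(A + A²) = (36 + A)/(A + A²))
W = √398 ≈ 19.950
O(-7)*W = ((36 - 7)/((-7)*(1 - 7)))*√398 = (-⅐*29/(-6))*√398 = (-⅐*(-⅙)*29)*√398 = 29*√398/42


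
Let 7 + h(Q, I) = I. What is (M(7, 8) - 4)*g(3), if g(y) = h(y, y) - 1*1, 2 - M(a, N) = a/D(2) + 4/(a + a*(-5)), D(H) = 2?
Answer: 375/14 ≈ 26.786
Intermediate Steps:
h(Q, I) = -7 + I
M(a, N) = 2 + 1/a - a/2 (M(a, N) = 2 - (a/2 + 4/(a + a*(-5))) = 2 - (a*(½) + 4/(a - 5*a)) = 2 - (a/2 + 4/((-4*a))) = 2 - (a/2 + 4*(-1/(4*a))) = 2 - (a/2 - 1/a) = 2 + (1/a - a/2) = 2 + 1/a - a/2)
g(y) = -8 + y (g(y) = (-7 + y) - 1*1 = (-7 + y) - 1 = -8 + y)
(M(7, 8) - 4)*g(3) = ((2 + 1/7 - ½*7) - 4)*(-8 + 3) = ((2 + ⅐ - 7/2) - 4)*(-5) = (-19/14 - 4)*(-5) = -75/14*(-5) = 375/14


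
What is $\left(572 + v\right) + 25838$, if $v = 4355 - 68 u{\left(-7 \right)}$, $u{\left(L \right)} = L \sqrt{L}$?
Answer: $30765 + 476 i \sqrt{7} \approx 30765.0 + 1259.4 i$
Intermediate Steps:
$u{\left(L \right)} = L^{\frac{3}{2}}$
$v = 4355 + 476 i \sqrt{7}$ ($v = 4355 - 68 \left(-7\right)^{\frac{3}{2}} = 4355 - 68 \left(- 7 i \sqrt{7}\right) = 4355 - - 476 i \sqrt{7} = 4355 + 476 i \sqrt{7} \approx 4355.0 + 1259.4 i$)
$\left(572 + v\right) + 25838 = \left(572 + \left(4355 + 476 i \sqrt{7}\right)\right) + 25838 = \left(4927 + 476 i \sqrt{7}\right) + 25838 = 30765 + 476 i \sqrt{7}$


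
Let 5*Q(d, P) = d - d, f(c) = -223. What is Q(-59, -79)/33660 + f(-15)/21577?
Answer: -223/21577 ≈ -0.010335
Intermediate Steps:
Q(d, P) = 0 (Q(d, P) = (d - d)/5 = (⅕)*0 = 0)
Q(-59, -79)/33660 + f(-15)/21577 = 0/33660 - 223/21577 = 0*(1/33660) - 223*1/21577 = 0 - 223/21577 = -223/21577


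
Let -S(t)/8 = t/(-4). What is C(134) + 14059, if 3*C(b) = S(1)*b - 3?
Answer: 42442/3 ≈ 14147.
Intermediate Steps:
S(t) = 2*t (S(t) = -8*t/(-4) = -8*t*(-1)/4 = -(-2)*t = 2*t)
C(b) = -1 + 2*b/3 (C(b) = ((2*1)*b - 3)/3 = (2*b - 3)/3 = (-3 + 2*b)/3 = -1 + 2*b/3)
C(134) + 14059 = (-1 + (⅔)*134) + 14059 = (-1 + 268/3) + 14059 = 265/3 + 14059 = 42442/3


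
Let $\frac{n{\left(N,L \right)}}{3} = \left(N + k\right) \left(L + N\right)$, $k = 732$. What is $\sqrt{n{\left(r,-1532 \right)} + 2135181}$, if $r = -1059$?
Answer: $14 \sqrt{23862} \approx 2162.6$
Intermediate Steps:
$n{\left(N,L \right)} = 3 \left(732 + N\right) \left(L + N\right)$ ($n{\left(N,L \right)} = 3 \left(N + 732\right) \left(L + N\right) = 3 \left(732 + N\right) \left(L + N\right)$)
$\sqrt{n{\left(r,-1532 \right)} + 2135181} = \sqrt{\left(3 \left(-1059\right)^{2} + 2196 \left(-1532\right) + 2196 \left(-1059\right) + 3 \left(-1532\right) \left(-1059\right)\right) + 2135181} = \sqrt{\left(3 \cdot 1121481 - 3364272 - 2325564 + 4867164\right) + 2135181} = \sqrt{\left(3364443 - 3364272 - 2325564 + 4867164\right) + 2135181} = \sqrt{2541771 + 2135181} = \sqrt{4676952} = 14 \sqrt{23862}$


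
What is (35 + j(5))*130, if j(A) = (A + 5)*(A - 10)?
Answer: -1950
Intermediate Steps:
j(A) = (-10 + A)*(5 + A) (j(A) = (5 + A)*(-10 + A) = (-10 + A)*(5 + A))
(35 + j(5))*130 = (35 + (-50 + 5² - 5*5))*130 = (35 + (-50 + 25 - 25))*130 = (35 - 50)*130 = -15*130 = -1950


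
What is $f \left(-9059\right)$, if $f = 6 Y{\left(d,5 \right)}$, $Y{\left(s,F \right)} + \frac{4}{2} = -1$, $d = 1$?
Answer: $163062$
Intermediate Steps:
$Y{\left(s,F \right)} = -3$ ($Y{\left(s,F \right)} = -2 - 1 = -3$)
$f = -18$ ($f = 6 \left(-3\right) = -18$)
$f \left(-9059\right) = \left(-18\right) \left(-9059\right) = 163062$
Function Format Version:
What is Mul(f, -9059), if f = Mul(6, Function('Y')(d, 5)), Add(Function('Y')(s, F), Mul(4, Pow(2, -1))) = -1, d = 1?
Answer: 163062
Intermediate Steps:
Function('Y')(s, F) = -3 (Function('Y')(s, F) = Add(-2, -1) = -3)
f = -18 (f = Mul(6, -3) = -18)
Mul(f, -9059) = Mul(-18, -9059) = 163062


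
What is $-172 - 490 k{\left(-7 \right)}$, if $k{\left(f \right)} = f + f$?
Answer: $6688$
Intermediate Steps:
$k{\left(f \right)} = 2 f$
$-172 - 490 k{\left(-7 \right)} = -172 - 490 \cdot 2 \left(-7\right) = -172 - -6860 = -172 + 6860 = 6688$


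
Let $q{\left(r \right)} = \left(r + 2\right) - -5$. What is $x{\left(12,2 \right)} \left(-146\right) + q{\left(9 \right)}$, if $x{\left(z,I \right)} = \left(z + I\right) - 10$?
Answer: $-568$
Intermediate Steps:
$x{\left(z,I \right)} = -10 + I + z$ ($x{\left(z,I \right)} = \left(I + z\right) - 10 = -10 + I + z$)
$q{\left(r \right)} = 7 + r$ ($q{\left(r \right)} = \left(2 + r\right) + 5 = 7 + r$)
$x{\left(12,2 \right)} \left(-146\right) + q{\left(9 \right)} = \left(-10 + 2 + 12\right) \left(-146\right) + \left(7 + 9\right) = 4 \left(-146\right) + 16 = -584 + 16 = -568$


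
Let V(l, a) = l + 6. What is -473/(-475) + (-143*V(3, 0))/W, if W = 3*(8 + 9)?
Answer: -195734/8075 ≈ -24.240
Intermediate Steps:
V(l, a) = 6 + l
W = 51 (W = 3*17 = 51)
-473/(-475) + (-143*V(3, 0))/W = -473/(-475) - 143*(6 + 3)/51 = -473*(-1/475) - 143*9*(1/51) = 473/475 - 1287*1/51 = 473/475 - 429/17 = -195734/8075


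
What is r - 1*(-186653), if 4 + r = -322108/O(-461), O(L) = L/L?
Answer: -135459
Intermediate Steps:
O(L) = 1
r = -322112 (r = -4 - 322108/1 = -4 - 322108*1 = -4 - 322108 = -322112)
r - 1*(-186653) = -322112 - 1*(-186653) = -322112 + 186653 = -135459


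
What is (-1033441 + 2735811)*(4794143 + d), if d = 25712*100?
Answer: 12538538962910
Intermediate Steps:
d = 2571200
(-1033441 + 2735811)*(4794143 + d) = (-1033441 + 2735811)*(4794143 + 2571200) = 1702370*7365343 = 12538538962910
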